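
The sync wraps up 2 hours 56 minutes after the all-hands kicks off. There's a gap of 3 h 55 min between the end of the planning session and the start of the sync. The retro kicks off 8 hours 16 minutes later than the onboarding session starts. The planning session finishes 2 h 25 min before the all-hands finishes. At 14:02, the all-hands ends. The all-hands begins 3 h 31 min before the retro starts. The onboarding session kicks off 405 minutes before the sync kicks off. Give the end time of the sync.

16:28

The planning session ends at 14:02 − 145 min = 11:37.
The sync starts at 11:37 + 235 min = 15:32.
The onboarding session starts at 15:32 − 405 min = 08:47.
The retro starts at 08:47 + 496 min = 17:03.
The all-hands starts at 17:03 − 211 min = 13:32.
The sync ends at 13:32 + 176 min = 16:28.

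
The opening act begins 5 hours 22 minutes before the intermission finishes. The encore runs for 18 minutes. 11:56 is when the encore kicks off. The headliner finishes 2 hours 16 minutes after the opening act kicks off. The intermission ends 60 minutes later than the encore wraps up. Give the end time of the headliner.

10:08

The encore ends at 11:56 + 18 min = 12:14.
The intermission ends at 12:14 + 60 min = 13:14.
The opening act starts at 13:14 − 322 min = 07:52.
The headliner ends at 07:52 + 136 min = 10:08.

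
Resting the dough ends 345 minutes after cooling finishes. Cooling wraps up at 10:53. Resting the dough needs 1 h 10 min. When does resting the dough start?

15:28

Resting the dough ends at 10:53 + 345 min = 16:38.
Resting the dough starts at 16:38 − 70 min = 15:28.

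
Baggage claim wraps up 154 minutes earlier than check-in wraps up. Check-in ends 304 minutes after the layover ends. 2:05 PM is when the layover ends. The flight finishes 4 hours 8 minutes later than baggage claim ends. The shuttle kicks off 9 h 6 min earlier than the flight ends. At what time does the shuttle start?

Check-in ends at 2:05 PM + 304 min = 7:09 PM.
Baggage claim ends at 7:09 PM − 154 min = 4:35 PM.
The flight ends at 4:35 PM + 248 min = 8:43 PM.
The shuttle starts at 8:43 PM − 546 min = 11:37 AM.

11:37 AM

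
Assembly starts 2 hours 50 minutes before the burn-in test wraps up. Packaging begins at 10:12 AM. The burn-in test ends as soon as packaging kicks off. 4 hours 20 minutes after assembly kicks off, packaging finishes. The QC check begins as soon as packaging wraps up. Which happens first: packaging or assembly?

The burn-in test ends at 10:12 AM.
Assembly starts at 10:12 AM − 170 min = 7:22 AM.
Packaging starts at 10:12 AM and assembly starts at 7:22 AM, so assembly is first.

assembly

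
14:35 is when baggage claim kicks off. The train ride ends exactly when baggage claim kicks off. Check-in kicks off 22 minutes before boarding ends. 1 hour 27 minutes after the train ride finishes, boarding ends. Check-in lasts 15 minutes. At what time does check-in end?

15:55

The train ride ends at 14:35.
Boarding ends at 14:35 + 87 min = 16:02.
Check-in starts at 16:02 − 22 min = 15:40.
Check-in ends at 15:40 + 15 min = 15:55.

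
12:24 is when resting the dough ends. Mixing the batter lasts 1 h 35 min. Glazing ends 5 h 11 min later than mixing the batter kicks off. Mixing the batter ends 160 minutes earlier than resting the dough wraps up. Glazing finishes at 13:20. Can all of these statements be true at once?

Mixing the batter ends at 12:24 − 160 min = 09:44.
Mixing the batter starts at 09:44 − 95 min = 08:09.
Glazing ends at 08:09 + 311 min = 13:20.
That matches the stated 13:20, so the schedule is consistent.

Yes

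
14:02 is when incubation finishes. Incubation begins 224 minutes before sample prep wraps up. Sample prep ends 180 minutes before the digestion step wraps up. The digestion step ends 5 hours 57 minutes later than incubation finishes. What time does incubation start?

The digestion step ends at 14:02 + 357 min = 19:59.
Sample prep ends at 19:59 − 180 min = 16:59.
Incubation starts at 16:59 − 224 min = 13:15.

13:15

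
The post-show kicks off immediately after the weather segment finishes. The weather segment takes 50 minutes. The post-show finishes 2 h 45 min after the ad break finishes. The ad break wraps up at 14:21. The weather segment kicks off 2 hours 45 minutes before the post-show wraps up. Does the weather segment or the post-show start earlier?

The post-show ends at 14:21 + 165 min = 17:06.
The weather segment starts at 17:06 − 165 min = 14:21.
The weather segment ends at 14:21 + 50 min = 15:11.
So the post-show starts at 15:11.
The weather segment starts at 14:21 and the post-show starts at 15:11, so the weather segment is first.

the weather segment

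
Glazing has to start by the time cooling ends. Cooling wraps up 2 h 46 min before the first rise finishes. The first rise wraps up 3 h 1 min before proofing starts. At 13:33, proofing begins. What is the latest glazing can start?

07:46

The first rise ends at 13:33 − 181 min = 10:32.
Cooling ends at 10:32 − 166 min = 07:46.
Glazing is bounded by cooling, so the latest it can start is 07:46.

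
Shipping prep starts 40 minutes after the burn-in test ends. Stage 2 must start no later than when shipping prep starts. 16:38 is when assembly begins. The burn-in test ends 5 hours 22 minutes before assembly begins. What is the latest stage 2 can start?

The burn-in test ends at 16:38 − 322 min = 11:16.
Shipping prep starts at 11:16 + 40 min = 11:56.
Stage 2 is bounded by shipping prep, so the latest it can start is 11:56.

11:56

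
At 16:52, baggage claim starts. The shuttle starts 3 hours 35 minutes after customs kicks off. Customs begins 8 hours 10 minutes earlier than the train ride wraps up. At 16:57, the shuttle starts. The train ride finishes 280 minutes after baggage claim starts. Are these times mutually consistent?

Yes

The train ride ends at 16:52 + 280 min = 21:32.
Customs starts at 21:32 − 490 min = 13:22.
The shuttle starts at 13:22 + 215 min = 16:57.
That matches the stated 16:57, so the schedule is consistent.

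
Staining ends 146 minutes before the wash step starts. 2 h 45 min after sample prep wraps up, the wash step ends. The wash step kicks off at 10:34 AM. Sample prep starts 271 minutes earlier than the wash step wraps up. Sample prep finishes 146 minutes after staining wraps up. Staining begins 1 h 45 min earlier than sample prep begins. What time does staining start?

7:03 AM

Staining ends at 10:34 AM − 146 min = 8:08 AM.
Sample prep ends at 8:08 AM + 146 min = 10:34 AM.
The wash step ends at 10:34 AM + 165 min = 1:19 PM.
Sample prep starts at 1:19 PM − 271 min = 8:48 AM.
Staining starts at 8:48 AM − 105 min = 7:03 AM.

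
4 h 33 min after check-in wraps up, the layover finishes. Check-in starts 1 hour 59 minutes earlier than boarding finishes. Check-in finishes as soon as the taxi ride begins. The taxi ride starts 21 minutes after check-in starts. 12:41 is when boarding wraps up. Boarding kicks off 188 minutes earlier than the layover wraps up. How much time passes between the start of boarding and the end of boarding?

13 minutes

Check-in starts at 12:41 − 119 min = 10:42.
The taxi ride starts at 10:42 + 21 min = 11:03.
So check-in ends at 11:03.
The layover ends at 11:03 + 273 min = 15:36.
Boarding starts at 15:36 − 188 min = 12:28.
From 12:28 to 12:41 is 13 minutes.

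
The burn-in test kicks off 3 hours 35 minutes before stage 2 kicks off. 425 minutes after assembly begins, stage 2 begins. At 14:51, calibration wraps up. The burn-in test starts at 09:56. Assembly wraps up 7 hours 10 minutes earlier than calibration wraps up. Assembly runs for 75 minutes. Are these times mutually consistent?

Assembly ends at 14:51 − 430 min = 07:41.
Assembly starts at 07:41 − 75 min = 06:26.
Stage 2 starts at 06:26 + 425 min = 13:31.
The burn-in test starts at 13:31 − 215 min = 09:56.
That matches the stated 09:56, so the schedule is consistent.

Yes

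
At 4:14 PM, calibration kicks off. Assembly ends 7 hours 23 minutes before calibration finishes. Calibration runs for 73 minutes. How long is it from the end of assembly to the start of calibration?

370 minutes

Calibration ends at 4:14 PM + 73 min = 5:27 PM.
Assembly ends at 5:27 PM − 443 min = 10:04 AM.
From 10:04 AM to 4:14 PM is 370 minutes.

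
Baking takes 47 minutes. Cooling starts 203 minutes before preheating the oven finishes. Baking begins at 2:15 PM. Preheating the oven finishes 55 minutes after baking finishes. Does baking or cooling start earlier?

Baking ends at 2:15 PM + 47 min = 3:02 PM.
Preheating the oven ends at 3:02 PM + 55 min = 3:57 PM.
Cooling starts at 3:57 PM − 203 min = 12:34 PM.
Baking starts at 2:15 PM and cooling starts at 12:34 PM, so cooling is first.

cooling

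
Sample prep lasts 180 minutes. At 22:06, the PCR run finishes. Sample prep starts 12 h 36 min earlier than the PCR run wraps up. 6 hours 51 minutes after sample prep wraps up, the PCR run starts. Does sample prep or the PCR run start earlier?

sample prep

Sample prep starts at 22:06 − 756 min = 09:30.
Sample prep ends at 09:30 + 180 min = 12:30.
The PCR run starts at 12:30 + 411 min = 19:21.
Sample prep starts at 09:30 and the PCR run starts at 19:21, so sample prep is first.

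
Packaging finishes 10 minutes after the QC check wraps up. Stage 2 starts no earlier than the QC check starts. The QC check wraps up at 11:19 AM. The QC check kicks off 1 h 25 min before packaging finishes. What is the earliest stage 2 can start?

10:04 AM

Packaging ends at 11:19 AM + 10 min = 11:29 AM.
The QC check starts at 11:29 AM − 85 min = 10:04 AM.
Stage 2 is bounded by the QC check, so the earliest it can start is 10:04 AM.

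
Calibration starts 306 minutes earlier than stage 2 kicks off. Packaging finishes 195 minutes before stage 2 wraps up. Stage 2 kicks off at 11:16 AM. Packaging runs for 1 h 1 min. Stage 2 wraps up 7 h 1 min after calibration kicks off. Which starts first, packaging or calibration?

Calibration starts at 11:16 AM − 306 min = 6:10 AM.
Stage 2 ends at 6:10 AM + 421 min = 1:11 PM.
Packaging ends at 1:11 PM − 195 min = 9:56 AM.
Packaging starts at 9:56 AM − 61 min = 8:55 AM.
Packaging starts at 8:55 AM and calibration starts at 6:10 AM, so calibration is first.

calibration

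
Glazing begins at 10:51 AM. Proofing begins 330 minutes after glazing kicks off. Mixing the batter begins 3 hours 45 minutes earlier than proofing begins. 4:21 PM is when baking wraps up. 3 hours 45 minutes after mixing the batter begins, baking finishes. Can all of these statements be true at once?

Yes

Proofing starts at 10:51 AM + 330 min = 4:21 PM.
Mixing the batter starts at 4:21 PM − 225 min = 12:36 PM.
Baking ends at 12:36 PM + 225 min = 4:21 PM.
That matches the stated 4:21 PM, so the schedule is consistent.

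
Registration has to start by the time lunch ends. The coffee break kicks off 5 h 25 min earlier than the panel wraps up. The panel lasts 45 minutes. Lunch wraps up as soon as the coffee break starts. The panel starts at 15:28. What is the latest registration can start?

10:48

The panel ends at 15:28 + 45 min = 16:13.
The coffee break starts at 16:13 − 325 min = 10:48.
So lunch ends at 10:48.
Registration is bounded by lunch, so the latest it can start is 10:48.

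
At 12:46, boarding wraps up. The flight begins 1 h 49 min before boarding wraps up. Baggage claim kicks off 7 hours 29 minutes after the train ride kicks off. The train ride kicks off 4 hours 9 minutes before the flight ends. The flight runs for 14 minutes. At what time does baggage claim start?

The flight starts at 12:46 − 109 min = 10:57.
The flight ends at 10:57 + 14 min = 11:11.
The train ride starts at 11:11 − 249 min = 07:02.
Baggage claim starts at 07:02 + 449 min = 14:31.

14:31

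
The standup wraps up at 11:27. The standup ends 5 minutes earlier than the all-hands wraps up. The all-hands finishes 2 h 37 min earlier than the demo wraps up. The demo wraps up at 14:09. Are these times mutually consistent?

The all-hands ends at 14:09 − 157 min = 11:32.
The standup ends at 11:32 − 5 min = 11:27.
That matches the stated 11:27, so the schedule is consistent.

Yes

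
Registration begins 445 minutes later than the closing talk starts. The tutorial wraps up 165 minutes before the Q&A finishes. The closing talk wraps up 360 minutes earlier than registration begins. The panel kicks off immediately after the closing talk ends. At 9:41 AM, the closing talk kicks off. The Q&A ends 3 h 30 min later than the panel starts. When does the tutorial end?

11:51 AM

Registration starts at 9:41 AM + 445 min = 5:06 PM.
The closing talk ends at 5:06 PM − 360 min = 11:06 AM.
So the panel starts at 11:06 AM.
The Q&A ends at 11:06 AM + 210 min = 2:36 PM.
The tutorial ends at 2:36 PM − 165 min = 11:51 AM.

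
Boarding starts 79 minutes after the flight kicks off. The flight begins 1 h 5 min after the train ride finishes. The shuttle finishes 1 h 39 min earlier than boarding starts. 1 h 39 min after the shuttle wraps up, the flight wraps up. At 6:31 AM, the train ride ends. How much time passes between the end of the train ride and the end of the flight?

2 hours 24 minutes

The flight starts at 6:31 AM + 65 min = 7:36 AM.
Boarding starts at 7:36 AM + 79 min = 8:55 AM.
The shuttle ends at 8:55 AM − 99 min = 7:16 AM.
The flight ends at 7:16 AM + 99 min = 8:55 AM.
From 6:31 AM to 8:55 AM is 2 hours 24 minutes.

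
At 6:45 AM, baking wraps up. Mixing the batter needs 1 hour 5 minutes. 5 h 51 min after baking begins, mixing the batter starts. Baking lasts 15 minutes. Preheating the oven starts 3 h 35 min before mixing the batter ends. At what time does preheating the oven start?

Baking starts at 6:45 AM − 15 min = 6:30 AM.
Mixing the batter starts at 6:30 AM + 351 min = 12:21 PM.
Mixing the batter ends at 12:21 PM + 65 min = 1:26 PM.
Preheating the oven starts at 1:26 PM − 215 min = 9:51 AM.

9:51 AM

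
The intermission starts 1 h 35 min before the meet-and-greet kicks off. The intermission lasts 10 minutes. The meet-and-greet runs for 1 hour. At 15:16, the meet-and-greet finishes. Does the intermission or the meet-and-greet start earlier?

the intermission

The meet-and-greet starts at 15:16 − 60 min = 14:16.
The intermission starts at 14:16 − 95 min = 12:41.
The intermission starts at 12:41 and the meet-and-greet starts at 14:16, so the intermission is first.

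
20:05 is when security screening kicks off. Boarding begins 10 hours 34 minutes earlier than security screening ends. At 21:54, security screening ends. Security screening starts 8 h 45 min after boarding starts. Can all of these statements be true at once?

Boarding starts at 21:54 − 634 min = 11:20.
Security screening starts at 11:20 + 525 min = 20:05.
That matches the stated 20:05, so the schedule is consistent.

Yes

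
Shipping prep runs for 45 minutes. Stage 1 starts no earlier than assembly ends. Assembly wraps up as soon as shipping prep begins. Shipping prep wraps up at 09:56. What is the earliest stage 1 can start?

09:11

Shipping prep starts at 09:56 − 45 min = 09:11.
So assembly ends at 09:11.
Stage 1 is bounded by assembly, so the earliest it can start is 09:11.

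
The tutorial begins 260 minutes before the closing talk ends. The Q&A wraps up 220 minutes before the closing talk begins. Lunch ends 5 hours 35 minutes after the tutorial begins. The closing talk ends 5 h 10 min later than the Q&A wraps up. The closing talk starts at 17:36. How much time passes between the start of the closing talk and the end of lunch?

2 h 45 min

The Q&A ends at 17:36 − 220 min = 13:56.
The closing talk ends at 13:56 + 310 min = 19:06.
The tutorial starts at 19:06 − 260 min = 14:46.
Lunch ends at 14:46 + 335 min = 20:21.
From 17:36 to 20:21 is 2 h 45 min.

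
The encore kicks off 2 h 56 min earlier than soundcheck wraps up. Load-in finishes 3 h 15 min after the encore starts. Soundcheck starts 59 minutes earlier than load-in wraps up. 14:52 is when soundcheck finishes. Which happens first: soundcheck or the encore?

The encore starts at 14:52 − 176 min = 11:56.
Load-in ends at 11:56 + 195 min = 15:11.
Soundcheck starts at 15:11 − 59 min = 14:12.
Soundcheck starts at 14:12 and the encore starts at 11:56, so the encore is first.

the encore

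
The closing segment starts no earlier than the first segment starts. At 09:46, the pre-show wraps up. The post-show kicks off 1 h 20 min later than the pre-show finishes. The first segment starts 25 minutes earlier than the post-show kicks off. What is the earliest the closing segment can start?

10:41

The post-show starts at 09:46 + 80 min = 11:06.
The first segment starts at 11:06 − 25 min = 10:41.
The closing segment is bounded by the first segment, so the earliest it can start is 10:41.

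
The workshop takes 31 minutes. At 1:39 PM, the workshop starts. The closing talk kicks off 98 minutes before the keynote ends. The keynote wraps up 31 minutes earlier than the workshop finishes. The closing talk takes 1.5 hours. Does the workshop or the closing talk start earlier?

The workshop ends at 1:39 PM + 31 min = 2:10 PM.
The keynote ends at 2:10 PM − 31 min = 1:39 PM.
The closing talk starts at 1:39 PM − 98 min = 12:01 PM.
The workshop starts at 1:39 PM and the closing talk starts at 12:01 PM, so the closing talk is first.

the closing talk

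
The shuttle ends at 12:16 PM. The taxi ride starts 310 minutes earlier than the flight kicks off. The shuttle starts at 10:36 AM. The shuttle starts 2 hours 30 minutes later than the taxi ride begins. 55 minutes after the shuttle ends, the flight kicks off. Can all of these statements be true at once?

The flight starts at 12:16 PM + 55 min = 1:11 PM.
The taxi ride starts at 1:11 PM − 310 min = 8:01 AM.
The shuttle starts at 8:01 AM + 150 min = 10:31 AM.
But the shuttle is also said to start at 10:36 AM — a 5-minute conflict.

No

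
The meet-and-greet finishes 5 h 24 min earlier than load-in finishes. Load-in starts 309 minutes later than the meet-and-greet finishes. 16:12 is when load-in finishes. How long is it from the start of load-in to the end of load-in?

15 minutes

The meet-and-greet ends at 16:12 − 324 min = 10:48.
Load-in starts at 10:48 + 309 min = 15:57.
From 15:57 to 16:12 is 15 minutes.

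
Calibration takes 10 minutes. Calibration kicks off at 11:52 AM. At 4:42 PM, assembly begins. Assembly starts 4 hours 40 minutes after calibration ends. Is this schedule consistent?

Calibration ends at 11:52 AM + 10 min = 12:02 PM.
Assembly starts at 12:02 PM + 280 min = 4:42 PM.
That matches the stated 4:42 PM, so the schedule is consistent.

Yes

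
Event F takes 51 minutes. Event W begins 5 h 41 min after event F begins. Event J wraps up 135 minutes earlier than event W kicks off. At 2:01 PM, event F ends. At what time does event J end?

Event F starts at 2:01 PM − 51 min = 1:10 PM.
Event W starts at 1:10 PM + 341 min = 6:51 PM.
Event J ends at 6:51 PM − 135 min = 4:36 PM.

4:36 PM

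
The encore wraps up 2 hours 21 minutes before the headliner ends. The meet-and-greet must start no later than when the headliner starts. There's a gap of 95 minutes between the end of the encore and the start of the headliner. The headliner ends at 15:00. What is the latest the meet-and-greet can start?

14:14

The encore ends at 15:00 − 141 min = 12:39.
The headliner starts at 12:39 + 95 min = 14:14.
The meet-and-greet is bounded by the headliner, so the latest it can start is 14:14.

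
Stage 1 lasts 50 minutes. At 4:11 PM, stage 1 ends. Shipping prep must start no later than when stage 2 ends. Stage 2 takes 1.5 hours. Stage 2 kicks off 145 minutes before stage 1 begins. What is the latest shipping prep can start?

2:26 PM

Stage 1 starts at 4:11 PM − 50 min = 3:21 PM.
Stage 2 starts at 3:21 PM − 145 min = 12:56 PM.
Stage 2 ends at 12:56 PM + 90 min = 2:26 PM.
Shipping prep is bounded by stage 2, so the latest it can start is 2:26 PM.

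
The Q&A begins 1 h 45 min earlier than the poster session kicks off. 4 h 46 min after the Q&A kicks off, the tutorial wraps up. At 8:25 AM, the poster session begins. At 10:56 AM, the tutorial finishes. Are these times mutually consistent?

No

The Q&A starts at 8:25 AM − 105 min = 6:40 AM.
The tutorial ends at 6:40 AM + 286 min = 11:26 AM.
But the tutorial is also said to end at 10:56 AM — a 30-minute conflict.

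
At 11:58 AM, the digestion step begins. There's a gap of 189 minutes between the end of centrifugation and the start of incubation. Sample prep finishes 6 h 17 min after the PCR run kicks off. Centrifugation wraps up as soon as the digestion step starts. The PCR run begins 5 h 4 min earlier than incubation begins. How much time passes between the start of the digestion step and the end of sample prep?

262 minutes

Centrifugation ends at 11:58 AM.
Incubation starts at 11:58 AM + 189 min = 3:07 PM.
The PCR run starts at 3:07 PM − 304 min = 10:03 AM.
Sample prep ends at 10:03 AM + 377 min = 4:20 PM.
From 11:58 AM to 4:20 PM is 262 minutes.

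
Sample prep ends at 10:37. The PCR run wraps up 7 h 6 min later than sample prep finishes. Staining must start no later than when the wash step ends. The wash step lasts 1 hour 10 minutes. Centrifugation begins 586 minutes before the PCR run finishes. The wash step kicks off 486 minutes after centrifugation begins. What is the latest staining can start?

The PCR run ends at 10:37 + 426 min = 17:43.
Centrifugation starts at 17:43 − 586 min = 07:57.
The wash step starts at 07:57 + 486 min = 16:03.
The wash step ends at 16:03 + 70 min = 17:13.
Staining is bounded by the wash step, so the latest it can start is 17:13.

17:13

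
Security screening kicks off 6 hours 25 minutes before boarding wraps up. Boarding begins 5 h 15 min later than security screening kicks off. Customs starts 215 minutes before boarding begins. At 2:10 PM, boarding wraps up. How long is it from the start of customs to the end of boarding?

4 hours 45 minutes

Security screening starts at 2:10 PM − 385 min = 7:45 AM.
Boarding starts at 7:45 AM + 315 min = 1:00 PM.
Customs starts at 1:00 PM − 215 min = 9:25 AM.
From 9:25 AM to 2:10 PM is 4 hours 45 minutes.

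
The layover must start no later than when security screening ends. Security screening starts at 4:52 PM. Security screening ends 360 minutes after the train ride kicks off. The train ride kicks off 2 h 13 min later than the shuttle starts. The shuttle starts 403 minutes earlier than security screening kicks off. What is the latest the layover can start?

6:22 PM

The shuttle starts at 4:52 PM − 403 min = 10:09 AM.
The train ride starts at 10:09 AM + 133 min = 12:22 PM.
Security screening ends at 12:22 PM + 360 min = 6:22 PM.
The layover is bounded by security screening, so the latest it can start is 6:22 PM.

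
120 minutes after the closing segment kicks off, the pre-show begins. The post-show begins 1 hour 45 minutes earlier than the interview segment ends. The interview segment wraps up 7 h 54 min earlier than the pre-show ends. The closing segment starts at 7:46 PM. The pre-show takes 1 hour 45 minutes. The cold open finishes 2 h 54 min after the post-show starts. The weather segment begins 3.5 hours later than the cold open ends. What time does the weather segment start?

The pre-show starts at 7:46 PM + 120 min = 9:46 PM.
The pre-show ends at 9:46 PM + 105 min = 11:31 PM.
The interview segment ends at 11:31 PM − 474 min = 3:37 PM.
The post-show starts at 3:37 PM − 105 min = 1:52 PM.
The cold open ends at 1:52 PM + 174 min = 4:46 PM.
The weather segment starts at 4:46 PM + 210 min = 8:16 PM.

8:16 PM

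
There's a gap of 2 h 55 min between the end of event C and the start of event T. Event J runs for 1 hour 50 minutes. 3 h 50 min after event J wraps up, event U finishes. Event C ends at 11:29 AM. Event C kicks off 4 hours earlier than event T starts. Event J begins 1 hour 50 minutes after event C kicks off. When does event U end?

Event T starts at 11:29 AM + 175 min = 2:24 PM.
Event C starts at 2:24 PM − 240 min = 10:24 AM.
Event J starts at 10:24 AM + 110 min = 12:14 PM.
Event J ends at 12:14 PM + 110 min = 2:04 PM.
Event U ends at 2:04 PM + 230 min = 5:54 PM.

5:54 PM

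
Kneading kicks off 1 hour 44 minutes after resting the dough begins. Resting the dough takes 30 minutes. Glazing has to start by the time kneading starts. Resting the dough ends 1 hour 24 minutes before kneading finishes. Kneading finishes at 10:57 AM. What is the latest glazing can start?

10:47 AM

Resting the dough ends at 10:57 AM − 84 min = 9:33 AM.
Resting the dough starts at 9:33 AM − 30 min = 9:03 AM.
Kneading starts at 9:03 AM + 104 min = 10:47 AM.
Glazing is bounded by kneading, so the latest it can start is 10:47 AM.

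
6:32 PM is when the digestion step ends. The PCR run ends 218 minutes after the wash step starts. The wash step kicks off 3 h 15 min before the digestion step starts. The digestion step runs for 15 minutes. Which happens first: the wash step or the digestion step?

The digestion step starts at 6:32 PM − 15 min = 6:17 PM.
The wash step starts at 6:17 PM − 195 min = 3:02 PM.
The wash step starts at 3:02 PM and the digestion step starts at 6:17 PM, so the wash step is first.

the wash step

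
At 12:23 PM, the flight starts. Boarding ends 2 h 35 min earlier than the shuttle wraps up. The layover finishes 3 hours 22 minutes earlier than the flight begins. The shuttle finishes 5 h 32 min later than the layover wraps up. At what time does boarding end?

11:58 AM

The layover ends at 12:23 PM − 202 min = 9:01 AM.
The shuttle ends at 9:01 AM + 332 min = 2:33 PM.
Boarding ends at 2:33 PM − 155 min = 11:58 AM.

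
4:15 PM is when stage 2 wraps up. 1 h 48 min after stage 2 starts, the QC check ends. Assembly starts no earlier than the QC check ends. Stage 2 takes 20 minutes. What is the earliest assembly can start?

Stage 2 starts at 4:15 PM − 20 min = 3:55 PM.
The QC check ends at 3:55 PM + 108 min = 5:43 PM.
Assembly is bounded by the QC check, so the earliest it can start is 5:43 PM.

5:43 PM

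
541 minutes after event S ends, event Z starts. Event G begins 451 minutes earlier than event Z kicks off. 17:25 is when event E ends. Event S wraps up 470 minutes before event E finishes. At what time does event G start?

Event S ends at 17:25 − 470 min = 09:35.
Event Z starts at 09:35 + 541 min = 18:36.
Event G starts at 18:36 − 451 min = 11:05.

11:05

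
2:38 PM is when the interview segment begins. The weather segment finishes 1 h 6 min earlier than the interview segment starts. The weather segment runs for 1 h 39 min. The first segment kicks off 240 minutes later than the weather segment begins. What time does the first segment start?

3:53 PM

The weather segment ends at 2:38 PM − 66 min = 1:32 PM.
The weather segment starts at 1:32 PM − 99 min = 11:53 AM.
The first segment starts at 11:53 AM + 240 min = 3:53 PM.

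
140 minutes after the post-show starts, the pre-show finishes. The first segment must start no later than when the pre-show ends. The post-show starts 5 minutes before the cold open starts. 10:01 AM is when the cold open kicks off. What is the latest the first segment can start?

12:16 PM

The post-show starts at 10:01 AM − 5 min = 9:56 AM.
The pre-show ends at 9:56 AM + 140 min = 12:16 PM.
The first segment is bounded by the pre-show, so the latest it can start is 12:16 PM.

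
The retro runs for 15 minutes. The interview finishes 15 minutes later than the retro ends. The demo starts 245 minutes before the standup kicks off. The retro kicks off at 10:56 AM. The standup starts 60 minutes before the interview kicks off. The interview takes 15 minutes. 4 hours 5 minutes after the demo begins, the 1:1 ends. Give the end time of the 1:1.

10:11 AM

The retro ends at 10:56 AM + 15 min = 11:11 AM.
The interview ends at 11:11 AM + 15 min = 11:26 AM.
The interview starts at 11:26 AM − 15 min = 11:11 AM.
The standup starts at 11:11 AM − 60 min = 10:11 AM.
The demo starts at 10:11 AM − 245 min = 6:06 AM.
The 1:1 ends at 6:06 AM + 245 min = 10:11 AM.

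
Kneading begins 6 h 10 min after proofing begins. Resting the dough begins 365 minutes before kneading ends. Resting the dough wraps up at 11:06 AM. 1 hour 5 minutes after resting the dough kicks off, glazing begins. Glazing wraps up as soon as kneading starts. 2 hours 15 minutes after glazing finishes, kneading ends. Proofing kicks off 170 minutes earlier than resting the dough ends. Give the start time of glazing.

11:41 AM

Proofing starts at 11:06 AM − 170 min = 8:16 AM.
Kneading starts at 8:16 AM + 370 min = 2:26 PM.
So glazing ends at 2:26 PM.
Kneading ends at 2:26 PM + 135 min = 4:41 PM.
Resting the dough starts at 4:41 PM − 365 min = 10:36 AM.
Glazing starts at 10:36 AM + 65 min = 11:41 AM.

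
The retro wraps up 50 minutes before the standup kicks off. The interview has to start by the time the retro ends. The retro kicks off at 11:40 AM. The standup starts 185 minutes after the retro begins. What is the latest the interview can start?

The standup starts at 11:40 AM + 185 min = 2:45 PM.
The retro ends at 2:45 PM − 50 min = 1:55 PM.
The interview is bounded by the retro, so the latest it can start is 1:55 PM.

1:55 PM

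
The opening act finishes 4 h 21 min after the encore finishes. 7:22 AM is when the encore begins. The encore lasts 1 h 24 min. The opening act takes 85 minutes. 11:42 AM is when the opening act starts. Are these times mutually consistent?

Yes

The encore ends at 7:22 AM + 84 min = 8:46 AM.
The opening act ends at 8:46 AM + 261 min = 1:07 PM.
The opening act starts at 1:07 PM − 85 min = 11:42 AM.
That matches the stated 11:42 AM, so the schedule is consistent.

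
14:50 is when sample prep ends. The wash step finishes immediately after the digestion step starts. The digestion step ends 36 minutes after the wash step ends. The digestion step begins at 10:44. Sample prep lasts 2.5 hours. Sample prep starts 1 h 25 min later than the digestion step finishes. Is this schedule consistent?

The wash step ends at 10:44.
The digestion step ends at 10:44 + 36 min = 11:20.
Sample prep starts at 11:20 + 85 min = 12:45.
Sample prep ends at 12:45 + 150 min = 15:15.
But sample prep is also said to end at 14:50 — a 25-minute conflict.

No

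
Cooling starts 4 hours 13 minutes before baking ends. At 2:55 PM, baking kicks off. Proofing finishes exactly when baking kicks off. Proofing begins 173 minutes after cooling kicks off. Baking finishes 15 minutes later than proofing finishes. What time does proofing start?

Proofing ends at 2:55 PM.
Baking ends at 2:55 PM + 15 min = 3:10 PM.
Cooling starts at 3:10 PM − 253 min = 10:57 AM.
Proofing starts at 10:57 AM + 173 min = 1:50 PM.

1:50 PM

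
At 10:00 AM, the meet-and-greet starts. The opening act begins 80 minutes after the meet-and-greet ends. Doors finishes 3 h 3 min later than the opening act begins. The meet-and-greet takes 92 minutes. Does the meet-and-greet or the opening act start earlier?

the meet-and-greet

The meet-and-greet ends at 10:00 AM + 92 min = 11:32 AM.
The opening act starts at 11:32 AM + 80 min = 12:52 PM.
The meet-and-greet starts at 10:00 AM and the opening act starts at 12:52 PM, so the meet-and-greet is first.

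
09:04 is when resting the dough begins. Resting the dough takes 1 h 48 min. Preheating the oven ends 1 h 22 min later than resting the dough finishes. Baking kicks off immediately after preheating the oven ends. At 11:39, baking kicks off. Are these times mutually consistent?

No

Resting the dough ends at 09:04 + 108 min = 10:52.
Preheating the oven ends at 10:52 + 82 min = 12:14.
So baking starts at 12:14.
But baking is also said to start at 11:39 — a 35-minute conflict.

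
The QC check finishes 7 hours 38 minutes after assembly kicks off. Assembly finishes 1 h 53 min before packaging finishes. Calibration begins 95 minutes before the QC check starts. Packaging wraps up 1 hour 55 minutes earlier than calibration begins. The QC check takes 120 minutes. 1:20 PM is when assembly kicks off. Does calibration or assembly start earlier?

assembly

The QC check ends at 1:20 PM + 458 min = 8:58 PM.
The QC check starts at 8:58 PM − 120 min = 6:58 PM.
Calibration starts at 6:58 PM − 95 min = 5:23 PM.
Calibration starts at 5:23 PM and assembly starts at 1:20 PM, so assembly is first.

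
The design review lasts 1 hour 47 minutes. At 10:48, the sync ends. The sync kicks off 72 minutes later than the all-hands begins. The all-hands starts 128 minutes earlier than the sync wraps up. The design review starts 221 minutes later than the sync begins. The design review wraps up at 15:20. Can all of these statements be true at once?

Yes

The all-hands starts at 10:48 − 128 min = 08:40.
The sync starts at 08:40 + 72 min = 09:52.
The design review starts at 09:52 + 221 min = 13:33.
The design review ends at 13:33 + 107 min = 15:20.
That matches the stated 15:20, so the schedule is consistent.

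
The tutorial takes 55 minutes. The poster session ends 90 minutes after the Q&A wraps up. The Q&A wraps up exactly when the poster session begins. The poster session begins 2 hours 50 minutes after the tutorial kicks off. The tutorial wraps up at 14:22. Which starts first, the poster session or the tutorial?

the tutorial

The tutorial starts at 14:22 − 55 min = 13:27.
The poster session starts at 13:27 + 170 min = 16:17.
The poster session starts at 16:17 and the tutorial starts at 13:27, so the tutorial is first.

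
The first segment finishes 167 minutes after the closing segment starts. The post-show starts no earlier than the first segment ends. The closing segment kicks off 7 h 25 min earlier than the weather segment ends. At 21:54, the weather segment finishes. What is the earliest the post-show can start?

The closing segment starts at 21:54 − 445 min = 14:29.
The first segment ends at 14:29 + 167 min = 17:16.
The post-show is bounded by the first segment, so the earliest it can start is 17:16.

17:16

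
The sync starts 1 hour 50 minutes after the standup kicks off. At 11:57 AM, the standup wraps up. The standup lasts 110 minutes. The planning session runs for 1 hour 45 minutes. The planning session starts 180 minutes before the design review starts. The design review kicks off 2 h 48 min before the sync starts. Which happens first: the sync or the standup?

the standup

The standup starts at 11:57 AM − 110 min = 10:07 AM.
The sync starts at 10:07 AM + 110 min = 11:57 AM.
The sync starts at 11:57 AM and the standup starts at 10:07 AM, so the standup is first.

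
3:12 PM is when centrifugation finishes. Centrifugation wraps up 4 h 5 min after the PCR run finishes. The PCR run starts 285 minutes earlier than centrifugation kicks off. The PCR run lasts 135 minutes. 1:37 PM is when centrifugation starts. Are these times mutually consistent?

The PCR run starts at 1:37 PM − 285 min = 8:52 AM.
The PCR run ends at 8:52 AM + 135 min = 11:07 AM.
Centrifugation ends at 11:07 AM + 245 min = 3:12 PM.
That matches the stated 3:12 PM, so the schedule is consistent.

Yes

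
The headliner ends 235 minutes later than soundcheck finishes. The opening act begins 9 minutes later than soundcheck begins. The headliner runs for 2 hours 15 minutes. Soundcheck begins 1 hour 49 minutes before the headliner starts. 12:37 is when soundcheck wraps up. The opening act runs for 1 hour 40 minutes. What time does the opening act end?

14:17

The headliner ends at 12:37 + 235 min = 16:32.
The headliner starts at 16:32 − 135 min = 14:17.
Soundcheck starts at 14:17 − 109 min = 12:28.
The opening act starts at 12:28 + 9 min = 12:37.
The opening act ends at 12:37 + 100 min = 14:17.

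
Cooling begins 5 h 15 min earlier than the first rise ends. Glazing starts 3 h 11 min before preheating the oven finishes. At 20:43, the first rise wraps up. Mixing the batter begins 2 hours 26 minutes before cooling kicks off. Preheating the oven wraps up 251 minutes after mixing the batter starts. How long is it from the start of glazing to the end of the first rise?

6 h 41 min

Cooling starts at 20:43 − 315 min = 15:28.
Mixing the batter starts at 15:28 − 146 min = 13:02.
Preheating the oven ends at 13:02 + 251 min = 17:13.
Glazing starts at 17:13 − 191 min = 14:02.
From 14:02 to 20:43 is 6 h 41 min.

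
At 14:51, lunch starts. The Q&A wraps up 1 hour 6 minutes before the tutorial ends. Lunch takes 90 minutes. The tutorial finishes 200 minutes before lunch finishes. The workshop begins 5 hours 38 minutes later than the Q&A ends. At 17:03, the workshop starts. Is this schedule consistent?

No

Lunch ends at 14:51 + 90 min = 16:21.
The tutorial ends at 16:21 − 200 min = 13:01.
The Q&A ends at 13:01 − 66 min = 11:55.
The workshop starts at 11:55 + 338 min = 17:33.
But the workshop is also said to start at 17:03 — a 30-minute conflict.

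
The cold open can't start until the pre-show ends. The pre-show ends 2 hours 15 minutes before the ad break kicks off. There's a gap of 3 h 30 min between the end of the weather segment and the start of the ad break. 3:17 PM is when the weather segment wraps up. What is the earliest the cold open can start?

4:32 PM

The ad break starts at 3:17 PM + 210 min = 6:47 PM.
The pre-show ends at 6:47 PM − 135 min = 4:32 PM.
The cold open is bounded by the pre-show, so the earliest it can start is 4:32 PM.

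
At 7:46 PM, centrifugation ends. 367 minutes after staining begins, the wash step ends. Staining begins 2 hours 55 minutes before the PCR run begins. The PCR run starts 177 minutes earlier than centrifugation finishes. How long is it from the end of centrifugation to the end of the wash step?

The PCR run starts at 7:46 PM − 177 min = 4:49 PM.
Staining starts at 4:49 PM − 175 min = 1:54 PM.
The wash step ends at 1:54 PM + 367 min = 8:01 PM.
From 7:46 PM to 8:01 PM is 15 minutes.

15 minutes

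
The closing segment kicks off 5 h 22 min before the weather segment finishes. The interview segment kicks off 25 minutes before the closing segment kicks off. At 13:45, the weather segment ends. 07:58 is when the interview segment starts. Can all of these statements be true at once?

The closing segment starts at 13:45 − 322 min = 08:23.
The interview segment starts at 08:23 − 25 min = 07:58.
That matches the stated 07:58, so the schedule is consistent.

Yes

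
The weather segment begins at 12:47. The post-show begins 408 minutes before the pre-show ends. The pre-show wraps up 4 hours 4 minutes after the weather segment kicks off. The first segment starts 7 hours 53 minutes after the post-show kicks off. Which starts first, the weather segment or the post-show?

the post-show

The pre-show ends at 12:47 + 244 min = 16:51.
The post-show starts at 16:51 − 408 min = 10:03.
The weather segment starts at 12:47 and the post-show starts at 10:03, so the post-show is first.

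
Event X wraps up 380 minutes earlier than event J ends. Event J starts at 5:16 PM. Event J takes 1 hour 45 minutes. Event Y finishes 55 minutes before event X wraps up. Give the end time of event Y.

11:46 AM

Event J ends at 5:16 PM + 105 min = 7:01 PM.
Event X ends at 7:01 PM − 380 min = 12:41 PM.
Event Y ends at 12:41 PM − 55 min = 11:46 AM.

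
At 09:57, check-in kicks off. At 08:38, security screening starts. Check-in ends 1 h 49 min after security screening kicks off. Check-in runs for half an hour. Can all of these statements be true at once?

Check-in ends at 08:38 + 109 min = 10:27.
Check-in starts at 10:27 − 30 min = 09:57.
That matches the stated 09:57, so the schedule is consistent.

Yes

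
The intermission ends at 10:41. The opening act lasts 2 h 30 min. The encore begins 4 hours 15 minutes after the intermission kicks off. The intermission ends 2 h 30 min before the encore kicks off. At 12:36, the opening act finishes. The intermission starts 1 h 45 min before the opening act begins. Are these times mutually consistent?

No

The opening act starts at 12:36 − 150 min = 10:06.
The intermission starts at 10:06 − 105 min = 08:21.
The encore starts at 08:21 + 255 min = 12:36.
The intermission ends at 12:36 − 150 min = 10:06.
But the intermission is also said to end at 10:41 — a 35-minute conflict.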